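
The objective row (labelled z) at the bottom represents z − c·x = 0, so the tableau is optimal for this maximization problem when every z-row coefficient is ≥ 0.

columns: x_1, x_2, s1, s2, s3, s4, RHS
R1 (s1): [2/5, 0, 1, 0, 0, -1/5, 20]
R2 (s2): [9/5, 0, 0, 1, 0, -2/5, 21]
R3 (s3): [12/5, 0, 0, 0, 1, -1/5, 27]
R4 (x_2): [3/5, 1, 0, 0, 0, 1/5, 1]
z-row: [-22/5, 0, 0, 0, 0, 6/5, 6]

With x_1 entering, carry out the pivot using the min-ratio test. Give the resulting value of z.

Ratio test on column x_1 — row 1: 20/(2/5) = 50; row 2: 21/(9/5) = 35/3; row 3: 27/(12/5) = 45/4; row 4: 1/(3/5) = 5/3. Minimum is 5/3 at row 4 (x_2 leaves); pivot element 3/5.
Pivot on row 4; the z-row RHS becomes 6 − (-22/5)·(5/3) = 40/3.

40/3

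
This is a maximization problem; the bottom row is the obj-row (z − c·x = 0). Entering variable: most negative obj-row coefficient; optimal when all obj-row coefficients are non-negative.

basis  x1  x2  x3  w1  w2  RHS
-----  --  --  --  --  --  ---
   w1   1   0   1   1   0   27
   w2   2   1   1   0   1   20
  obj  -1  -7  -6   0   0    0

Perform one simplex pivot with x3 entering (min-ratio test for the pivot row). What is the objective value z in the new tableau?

120

Ratio test on column x3 — row 1: 27/1 = 27; row 2: 20/1 = 20. Minimum is 20 at row 2 (w2 leaves); pivot element 1.
Pivot on row 2; the obj-row RHS becomes 0 − (-6)·20 = 120.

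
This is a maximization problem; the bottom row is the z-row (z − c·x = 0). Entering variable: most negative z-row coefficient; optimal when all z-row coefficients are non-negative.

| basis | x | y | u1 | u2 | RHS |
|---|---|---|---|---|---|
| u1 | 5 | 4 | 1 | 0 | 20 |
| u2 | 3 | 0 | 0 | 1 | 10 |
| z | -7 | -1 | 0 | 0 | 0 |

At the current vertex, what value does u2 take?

10

u2 is basic (row 2); its value is the RHS of that row, 10.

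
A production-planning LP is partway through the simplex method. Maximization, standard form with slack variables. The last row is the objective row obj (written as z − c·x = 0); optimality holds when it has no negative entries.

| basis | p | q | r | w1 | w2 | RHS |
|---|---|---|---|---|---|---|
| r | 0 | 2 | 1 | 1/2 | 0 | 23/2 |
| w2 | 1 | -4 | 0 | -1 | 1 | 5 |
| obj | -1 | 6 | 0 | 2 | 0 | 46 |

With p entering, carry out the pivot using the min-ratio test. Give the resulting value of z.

51

Ratio test on column p — row 1: entry 0 ≤ 0; row 2: 5/1 = 5. Minimum is 5 at row 2 (w2 leaves); pivot element 1.
Pivot on row 2; the obj-row RHS becomes 46 − (-1)·5 = 51.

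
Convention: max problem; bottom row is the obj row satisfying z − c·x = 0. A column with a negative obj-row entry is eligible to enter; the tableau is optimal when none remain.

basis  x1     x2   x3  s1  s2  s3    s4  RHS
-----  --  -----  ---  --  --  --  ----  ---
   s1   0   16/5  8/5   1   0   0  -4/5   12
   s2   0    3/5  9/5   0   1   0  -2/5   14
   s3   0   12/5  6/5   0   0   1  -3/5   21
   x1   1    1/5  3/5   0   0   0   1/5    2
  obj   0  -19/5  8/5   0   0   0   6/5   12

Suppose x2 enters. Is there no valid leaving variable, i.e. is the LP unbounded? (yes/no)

Column x2 has positive entries in row(s) 1, 2, 3, 4, so the ratio test bounds it — not unbounded.

no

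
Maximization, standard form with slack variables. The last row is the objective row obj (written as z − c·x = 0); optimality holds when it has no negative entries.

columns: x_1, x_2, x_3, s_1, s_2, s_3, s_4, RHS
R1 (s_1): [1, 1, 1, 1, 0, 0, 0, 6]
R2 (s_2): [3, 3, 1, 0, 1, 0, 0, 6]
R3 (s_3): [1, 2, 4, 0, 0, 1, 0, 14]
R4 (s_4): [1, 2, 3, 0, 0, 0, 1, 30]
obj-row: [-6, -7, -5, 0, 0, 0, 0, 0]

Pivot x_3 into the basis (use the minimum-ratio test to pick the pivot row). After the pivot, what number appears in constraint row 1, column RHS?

Ratio test on column x_3 — row 1: 6/1 = 6; row 2: 6/1 = 6; row 3: 14/4 = 7/2; row 4: 30/3 = 10. Minimum is 7/2 at row 3 (s_3 leaves); pivot element 4.
Divide row 3 by 4; eliminate column x_3 from the other rows.
Row 1 update in column RHS: 6 − 1·(7/2) = 5/2.

5/2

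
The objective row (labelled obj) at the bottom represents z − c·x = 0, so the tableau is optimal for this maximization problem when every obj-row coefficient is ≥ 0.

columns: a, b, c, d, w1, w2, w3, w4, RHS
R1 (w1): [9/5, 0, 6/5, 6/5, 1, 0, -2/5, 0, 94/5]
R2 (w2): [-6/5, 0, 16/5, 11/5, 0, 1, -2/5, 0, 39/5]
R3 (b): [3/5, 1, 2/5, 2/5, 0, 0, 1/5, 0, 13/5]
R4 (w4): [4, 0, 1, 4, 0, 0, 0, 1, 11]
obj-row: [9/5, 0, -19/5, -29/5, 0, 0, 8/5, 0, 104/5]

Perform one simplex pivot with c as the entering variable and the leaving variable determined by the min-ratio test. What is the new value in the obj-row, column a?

Ratio test on column c — row 1: (94/5)/(6/5) = 47/3; row 2: (39/5)/(16/5) = 39/16; row 3: (13/5)/(2/5) = 13/2; row 4: 11/1 = 11. Minimum is 39/16 at row 2 (w2 leaves); pivot element 16/5.
Divide row 2 by 16/5; eliminate column c from the other rows.
obj-row update in column a: 9/5 − (-19/5)·(-3/8) = 3/8.

3/8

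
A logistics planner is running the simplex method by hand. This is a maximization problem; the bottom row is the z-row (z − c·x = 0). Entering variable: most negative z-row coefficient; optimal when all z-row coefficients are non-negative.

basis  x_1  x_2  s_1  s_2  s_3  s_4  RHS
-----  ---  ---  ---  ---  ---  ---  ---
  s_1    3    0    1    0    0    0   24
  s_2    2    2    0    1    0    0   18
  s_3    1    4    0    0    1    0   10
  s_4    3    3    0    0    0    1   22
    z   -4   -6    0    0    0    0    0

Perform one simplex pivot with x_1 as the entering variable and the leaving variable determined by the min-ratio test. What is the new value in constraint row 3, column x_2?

3

Ratio test on column x_1 — row 1: 24/3 = 8; row 2: 18/2 = 9; row 3: 10/1 = 10; row 4: 22/3 = 22/3. Minimum is 22/3 at row 4 (s_4 leaves); pivot element 3.
Divide row 4 by 3; eliminate column x_1 from the other rows.
Row 3 update in column x_2: 4 − 1·1 = 3.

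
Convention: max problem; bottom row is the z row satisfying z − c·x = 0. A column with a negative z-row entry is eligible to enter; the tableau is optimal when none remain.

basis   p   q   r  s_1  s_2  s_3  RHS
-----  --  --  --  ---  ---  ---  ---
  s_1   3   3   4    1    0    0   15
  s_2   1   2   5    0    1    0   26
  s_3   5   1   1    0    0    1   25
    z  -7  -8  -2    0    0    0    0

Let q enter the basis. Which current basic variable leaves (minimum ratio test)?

s_1

Column q entries and ratios — s_1: 15/3 = 5; s_2: 26/2 = 13; s_3: 25/1 = 25.
Smallest ratio is 5 in the row of s_1, so s_1 leaves.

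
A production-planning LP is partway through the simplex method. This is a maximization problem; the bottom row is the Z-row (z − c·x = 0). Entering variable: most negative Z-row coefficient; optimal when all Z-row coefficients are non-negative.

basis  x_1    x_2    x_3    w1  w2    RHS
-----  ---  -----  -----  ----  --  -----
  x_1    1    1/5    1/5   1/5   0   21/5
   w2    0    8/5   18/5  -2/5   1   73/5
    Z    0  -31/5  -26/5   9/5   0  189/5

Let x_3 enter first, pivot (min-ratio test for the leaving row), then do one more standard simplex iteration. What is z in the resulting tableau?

Ratio test on column x_3 — row 1: (21/5)/(1/5) = 21; row 2: (73/5)/(18/5) = 73/18. Minimum is 73/18 at row 2 (w2 leaves); pivot element 18/5.
Pivot on row 2; the Z-row RHS becomes 189/5 − (-26/5)·(73/18) = 530/9.
Next entering variable (most negative Z-row entry -35/9): x_2.
Ratio test on column x_2 — row 1: (61/18)/(1/9) = 61/2; row 2: (73/18)/(4/9) = 73/8. Minimum is 73/8 at row 2 (x_3 leaves); pivot element 4/9.
After the second pivot the Z-row RHS is 530/9 − (-35/9)·(73/8) = 755/8.

755/8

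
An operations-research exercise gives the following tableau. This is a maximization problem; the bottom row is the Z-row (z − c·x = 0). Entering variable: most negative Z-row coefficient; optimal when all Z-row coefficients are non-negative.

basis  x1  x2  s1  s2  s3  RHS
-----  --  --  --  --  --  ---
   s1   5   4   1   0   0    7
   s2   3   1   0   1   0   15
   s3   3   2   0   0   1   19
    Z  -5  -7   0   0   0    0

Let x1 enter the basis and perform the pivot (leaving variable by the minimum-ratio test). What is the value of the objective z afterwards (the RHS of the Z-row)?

Ratio test on column x1 — row 1: 7/5 = 7/5; row 2: 15/3 = 5; row 3: 19/3 = 19/3. Minimum is 7/5 at row 1 (s1 leaves); pivot element 5.
Pivot on row 1; the Z-row RHS becomes 0 − (-5)·(7/5) = 7.

7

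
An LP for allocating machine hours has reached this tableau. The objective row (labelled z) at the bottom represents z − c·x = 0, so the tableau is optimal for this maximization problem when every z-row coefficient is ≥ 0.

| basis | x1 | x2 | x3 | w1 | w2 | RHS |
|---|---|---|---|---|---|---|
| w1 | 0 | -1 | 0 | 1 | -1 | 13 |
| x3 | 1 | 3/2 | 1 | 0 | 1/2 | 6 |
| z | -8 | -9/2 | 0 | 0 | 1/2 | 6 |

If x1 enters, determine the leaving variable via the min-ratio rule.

x3

Column x1 entries and ratios — w1: 0 ≤ 0, skip; x3: 6/1 = 6.
Smallest ratio is 6 in the row of x3, so x3 leaves.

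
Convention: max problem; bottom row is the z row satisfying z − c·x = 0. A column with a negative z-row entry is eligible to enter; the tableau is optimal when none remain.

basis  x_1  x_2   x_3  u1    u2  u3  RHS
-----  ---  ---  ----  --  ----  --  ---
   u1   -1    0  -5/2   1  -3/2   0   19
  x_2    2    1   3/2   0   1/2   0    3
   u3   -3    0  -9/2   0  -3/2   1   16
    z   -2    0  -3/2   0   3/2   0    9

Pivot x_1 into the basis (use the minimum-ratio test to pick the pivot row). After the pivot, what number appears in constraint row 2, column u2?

1/4

Ratio test on column x_1 — row 1: entry -1 ≤ 0; row 2: 3/2 = 3/2; row 3: entry -3 ≤ 0. Minimum is 3/2 at row 2 (x_2 leaves); pivot element 2.
Divide row 2 by 2; eliminate column x_1 from the other rows.
In the new row 2, the u2 entry is the old entry divided by the pivot: (1/2)/2 = 1/4.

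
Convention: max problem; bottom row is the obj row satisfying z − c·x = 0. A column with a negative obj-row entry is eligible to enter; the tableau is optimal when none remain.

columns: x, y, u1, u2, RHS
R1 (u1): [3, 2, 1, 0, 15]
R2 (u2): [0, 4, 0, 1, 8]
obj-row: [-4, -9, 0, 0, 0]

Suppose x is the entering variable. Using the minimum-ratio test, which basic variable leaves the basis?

u1

Column x entries and ratios — u1: 15/3 = 5; u2: 0 ≤ 0, skip.
Smallest ratio is 5 in the row of u1, so u1 leaves.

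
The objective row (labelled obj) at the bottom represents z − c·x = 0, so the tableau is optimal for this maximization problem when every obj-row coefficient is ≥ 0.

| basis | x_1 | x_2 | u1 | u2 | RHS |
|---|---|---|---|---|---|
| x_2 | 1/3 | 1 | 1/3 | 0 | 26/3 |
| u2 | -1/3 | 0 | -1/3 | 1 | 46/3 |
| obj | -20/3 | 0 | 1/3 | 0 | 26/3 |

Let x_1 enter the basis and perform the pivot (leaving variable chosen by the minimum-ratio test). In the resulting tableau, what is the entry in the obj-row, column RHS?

182

Ratio test on column x_1 — row 1: (26/3)/(1/3) = 26; row 2: entry -1/3 ≤ 0. Minimum is 26 at row 1 (x_2 leaves); pivot element 1/3.
Divide row 1 by 1/3; eliminate column x_1 from the other rows.
obj-row update in column RHS: 26/3 − (-20/3)·26 = 182.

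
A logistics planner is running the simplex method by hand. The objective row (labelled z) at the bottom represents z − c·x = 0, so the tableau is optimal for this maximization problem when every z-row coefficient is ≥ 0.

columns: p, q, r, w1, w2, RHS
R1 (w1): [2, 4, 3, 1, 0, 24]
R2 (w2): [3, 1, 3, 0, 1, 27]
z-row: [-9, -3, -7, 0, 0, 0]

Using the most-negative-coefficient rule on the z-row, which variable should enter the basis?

Negative z-row entries: p: -9, q: -3, r: -7.
The most negative is -9 in column p, so p enters.

p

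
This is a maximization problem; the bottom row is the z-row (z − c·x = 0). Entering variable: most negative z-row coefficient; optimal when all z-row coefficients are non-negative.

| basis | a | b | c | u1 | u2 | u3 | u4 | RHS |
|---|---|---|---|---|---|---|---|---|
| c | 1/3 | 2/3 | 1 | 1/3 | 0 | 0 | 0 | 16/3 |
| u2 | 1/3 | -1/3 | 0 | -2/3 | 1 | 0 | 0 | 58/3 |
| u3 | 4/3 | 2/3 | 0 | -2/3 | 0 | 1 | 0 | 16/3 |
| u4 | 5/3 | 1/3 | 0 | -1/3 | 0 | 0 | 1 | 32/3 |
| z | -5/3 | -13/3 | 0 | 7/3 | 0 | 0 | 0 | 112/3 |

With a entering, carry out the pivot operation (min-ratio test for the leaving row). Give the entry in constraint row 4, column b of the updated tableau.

Ratio test on column a — row 1: (16/3)/(1/3) = 16; row 2: (58/3)/(1/3) = 58; row 3: (16/3)/(4/3) = 4; row 4: (32/3)/(5/3) = 32/5. Minimum is 4 at row 3 (u3 leaves); pivot element 4/3.
Divide row 3 by 4/3; eliminate column a from the other rows.
Row 4 update in column b: 1/3 − (5/3)·(1/2) = -1/2.

-1/2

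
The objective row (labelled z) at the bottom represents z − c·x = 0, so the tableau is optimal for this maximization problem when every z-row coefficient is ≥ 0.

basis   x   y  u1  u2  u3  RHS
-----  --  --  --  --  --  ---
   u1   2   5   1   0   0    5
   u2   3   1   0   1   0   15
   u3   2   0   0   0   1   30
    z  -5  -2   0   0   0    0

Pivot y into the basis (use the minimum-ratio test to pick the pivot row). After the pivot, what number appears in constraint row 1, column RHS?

Ratio test on column y — row 1: 5/5 = 1; row 2: 15/1 = 15; row 3: entry 0 ≤ 0. Minimum is 1 at row 1 (u1 leaves); pivot element 5.
Divide row 1 by 5; eliminate column y from the other rows.
In the new row 1, the RHS entry is the old entry divided by the pivot: 5/5 = 1.

1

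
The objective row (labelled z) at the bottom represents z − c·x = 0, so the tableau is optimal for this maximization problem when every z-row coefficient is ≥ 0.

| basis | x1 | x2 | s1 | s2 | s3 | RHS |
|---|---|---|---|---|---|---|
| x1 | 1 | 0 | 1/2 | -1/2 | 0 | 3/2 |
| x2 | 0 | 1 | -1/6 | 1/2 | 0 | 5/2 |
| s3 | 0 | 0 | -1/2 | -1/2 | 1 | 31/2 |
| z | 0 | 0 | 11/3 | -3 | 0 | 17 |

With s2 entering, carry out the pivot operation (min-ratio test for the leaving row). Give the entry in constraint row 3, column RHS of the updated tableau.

Ratio test on column s2 — row 1: entry -1/2 ≤ 0; row 2: (5/2)/(1/2) = 5; row 3: entry -1/2 ≤ 0. Minimum is 5 at row 2 (x2 leaves); pivot element 1/2.
Divide row 2 by 1/2; eliminate column s2 from the other rows.
Row 3 update in column RHS: 31/2 − (-1/2)·5 = 18.

18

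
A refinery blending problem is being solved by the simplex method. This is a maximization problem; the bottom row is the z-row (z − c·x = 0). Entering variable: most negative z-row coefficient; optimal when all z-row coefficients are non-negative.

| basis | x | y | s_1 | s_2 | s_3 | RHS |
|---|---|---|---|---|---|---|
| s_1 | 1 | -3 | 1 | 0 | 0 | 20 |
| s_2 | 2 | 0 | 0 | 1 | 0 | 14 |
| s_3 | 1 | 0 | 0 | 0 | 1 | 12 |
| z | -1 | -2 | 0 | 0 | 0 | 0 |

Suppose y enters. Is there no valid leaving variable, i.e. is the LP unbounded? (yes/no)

Every constraint-row entry in column y is ≤ 0, so increasing y is unbounded.

yes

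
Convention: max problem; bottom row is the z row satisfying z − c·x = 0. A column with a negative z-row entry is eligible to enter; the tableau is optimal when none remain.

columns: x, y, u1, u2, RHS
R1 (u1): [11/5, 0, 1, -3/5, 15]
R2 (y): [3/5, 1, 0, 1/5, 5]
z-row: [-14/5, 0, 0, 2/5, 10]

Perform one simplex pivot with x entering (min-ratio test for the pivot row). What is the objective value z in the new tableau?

Ratio test on column x — row 1: 15/(11/5) = 75/11; row 2: 5/(3/5) = 25/3. Minimum is 75/11 at row 1 (u1 leaves); pivot element 11/5.
Pivot on row 1; the z-row RHS becomes 10 − (-14/5)·(75/11) = 320/11.

320/11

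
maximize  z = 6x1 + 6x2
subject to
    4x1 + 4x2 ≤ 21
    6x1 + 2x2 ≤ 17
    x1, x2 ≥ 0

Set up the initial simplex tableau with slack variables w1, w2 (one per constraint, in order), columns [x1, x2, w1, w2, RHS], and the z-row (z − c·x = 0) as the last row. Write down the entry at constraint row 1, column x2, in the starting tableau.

4

Constraint 1 has coefficient 4 on x2.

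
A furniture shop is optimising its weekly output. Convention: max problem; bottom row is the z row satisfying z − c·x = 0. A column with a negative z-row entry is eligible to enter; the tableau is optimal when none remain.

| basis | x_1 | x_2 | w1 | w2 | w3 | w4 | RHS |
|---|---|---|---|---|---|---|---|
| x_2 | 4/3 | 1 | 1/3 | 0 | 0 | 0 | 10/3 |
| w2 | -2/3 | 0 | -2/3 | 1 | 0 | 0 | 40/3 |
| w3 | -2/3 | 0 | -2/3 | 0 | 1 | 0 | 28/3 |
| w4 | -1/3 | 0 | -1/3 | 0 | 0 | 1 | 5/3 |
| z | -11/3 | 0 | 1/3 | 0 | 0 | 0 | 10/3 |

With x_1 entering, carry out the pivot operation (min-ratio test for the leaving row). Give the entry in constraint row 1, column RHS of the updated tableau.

Ratio test on column x_1 — row 1: (10/3)/(4/3) = 5/2; row 2: entry -2/3 ≤ 0; row 3: entry -2/3 ≤ 0; row 4: entry -1/3 ≤ 0. Minimum is 5/2 at row 1 (x_2 leaves); pivot element 4/3.
Divide row 1 by 4/3; eliminate column x_1 from the other rows.
In the new row 1, the RHS entry is the old entry divided by the pivot: (10/3)/(4/3) = 5/2.

5/2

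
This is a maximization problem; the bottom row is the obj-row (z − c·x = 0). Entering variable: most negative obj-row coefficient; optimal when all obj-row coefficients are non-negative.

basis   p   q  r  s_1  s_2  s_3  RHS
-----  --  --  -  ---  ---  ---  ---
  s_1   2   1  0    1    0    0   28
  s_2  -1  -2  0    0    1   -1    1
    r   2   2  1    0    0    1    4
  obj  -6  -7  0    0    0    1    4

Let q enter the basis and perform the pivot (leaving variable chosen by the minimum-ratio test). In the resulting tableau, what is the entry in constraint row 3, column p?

1

Ratio test on column q — row 1: 28/1 = 28; row 2: entry -2 ≤ 0; row 3: 4/2 = 2. Minimum is 2 at row 3 (r leaves); pivot element 2.
Divide row 3 by 2; eliminate column q from the other rows.
In the new row 3, the p entry is the old entry divided by the pivot: 2/2 = 1.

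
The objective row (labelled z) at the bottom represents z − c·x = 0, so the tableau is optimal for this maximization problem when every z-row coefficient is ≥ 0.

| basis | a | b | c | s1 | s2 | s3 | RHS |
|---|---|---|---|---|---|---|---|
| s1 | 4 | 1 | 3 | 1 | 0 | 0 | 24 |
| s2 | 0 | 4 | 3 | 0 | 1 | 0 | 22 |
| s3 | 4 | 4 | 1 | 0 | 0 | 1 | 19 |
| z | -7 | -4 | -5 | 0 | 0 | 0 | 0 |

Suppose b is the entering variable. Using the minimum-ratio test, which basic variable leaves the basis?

Column b entries and ratios — s1: 24/1 = 24; s2: 22/4 = 11/2; s3: 19/4 = 19/4.
Smallest ratio is 19/4 in the row of s3, so s3 leaves.

s3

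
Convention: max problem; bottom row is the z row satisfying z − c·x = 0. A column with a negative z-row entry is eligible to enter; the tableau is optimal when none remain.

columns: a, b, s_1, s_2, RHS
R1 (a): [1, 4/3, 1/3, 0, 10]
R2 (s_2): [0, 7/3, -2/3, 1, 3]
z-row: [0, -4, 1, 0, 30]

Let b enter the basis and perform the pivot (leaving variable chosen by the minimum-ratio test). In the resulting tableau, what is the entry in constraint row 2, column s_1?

-2/7

Ratio test on column b — row 1: 10/(4/3) = 15/2; row 2: 3/(7/3) = 9/7. Minimum is 9/7 at row 2 (s_2 leaves); pivot element 7/3.
Divide row 2 by 7/3; eliminate column b from the other rows.
In the new row 2, the s_1 entry is the old entry divided by the pivot: (-2/3)/(7/3) = -2/7.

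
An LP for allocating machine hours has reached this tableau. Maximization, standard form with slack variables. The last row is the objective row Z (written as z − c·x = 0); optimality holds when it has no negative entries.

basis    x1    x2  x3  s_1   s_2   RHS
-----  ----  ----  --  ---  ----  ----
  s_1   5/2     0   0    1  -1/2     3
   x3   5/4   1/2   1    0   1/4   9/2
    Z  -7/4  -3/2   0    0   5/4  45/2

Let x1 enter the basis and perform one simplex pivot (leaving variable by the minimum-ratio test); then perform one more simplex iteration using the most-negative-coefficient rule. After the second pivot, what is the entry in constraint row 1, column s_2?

Ratio test on column x1 — row 1: 3/(5/2) = 6/5; row 2: (9/2)/(5/4) = 18/5. Minimum is 6/5 at row 1 (s_1 leaves); pivot element 5/2.
Divide row 1 by 5/2; eliminate column x1 from the other rows.
Second iteration: most negative Z-row entry is -3/2 in column x2, so x2 enters.
Ratio test on column x2 — row 1: entry 0 ≤ 0; row 2: 3/(1/2) = 6. Minimum is 6 at row 2 (x3 leaves); pivot element 1/2.
Divide row 2 by 1/2; eliminate column x2 from the other rows.
After both pivots, the entry at constraint row 1, column s_2 is -1/5.

-1/5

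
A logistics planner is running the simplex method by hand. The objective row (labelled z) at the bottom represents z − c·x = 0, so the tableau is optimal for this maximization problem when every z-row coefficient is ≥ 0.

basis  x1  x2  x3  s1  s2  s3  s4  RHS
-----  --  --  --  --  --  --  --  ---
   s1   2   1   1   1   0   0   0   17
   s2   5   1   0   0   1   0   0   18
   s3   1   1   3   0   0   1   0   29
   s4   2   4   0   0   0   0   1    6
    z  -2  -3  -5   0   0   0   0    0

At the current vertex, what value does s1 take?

17

s1 is basic (row 1); its value is the RHS of that row, 17.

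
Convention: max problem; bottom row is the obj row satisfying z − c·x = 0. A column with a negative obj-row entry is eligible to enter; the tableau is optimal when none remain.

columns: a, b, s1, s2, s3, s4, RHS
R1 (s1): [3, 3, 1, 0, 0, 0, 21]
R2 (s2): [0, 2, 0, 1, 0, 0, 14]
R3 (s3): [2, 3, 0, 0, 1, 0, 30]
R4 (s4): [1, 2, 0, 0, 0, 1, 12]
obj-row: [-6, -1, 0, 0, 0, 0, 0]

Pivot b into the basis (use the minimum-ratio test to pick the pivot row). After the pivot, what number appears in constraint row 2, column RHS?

Ratio test on column b — row 1: 21/3 = 7; row 2: 14/2 = 7; row 3: 30/3 = 10; row 4: 12/2 = 6. Minimum is 6 at row 4 (s4 leaves); pivot element 2.
Divide row 4 by 2; eliminate column b from the other rows.
Row 2 update in column RHS: 14 − 2·6 = 2.

2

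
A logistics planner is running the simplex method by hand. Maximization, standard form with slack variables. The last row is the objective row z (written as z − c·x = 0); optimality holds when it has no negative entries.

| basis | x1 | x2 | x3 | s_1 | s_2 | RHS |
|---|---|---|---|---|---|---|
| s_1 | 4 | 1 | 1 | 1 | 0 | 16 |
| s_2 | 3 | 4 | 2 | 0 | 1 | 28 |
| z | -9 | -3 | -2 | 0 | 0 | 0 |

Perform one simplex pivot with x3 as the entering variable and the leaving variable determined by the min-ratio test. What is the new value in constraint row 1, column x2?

-1

Ratio test on column x3 — row 1: 16/1 = 16; row 2: 28/2 = 14. Minimum is 14 at row 2 (s_2 leaves); pivot element 2.
Divide row 2 by 2; eliminate column x3 from the other rows.
Row 1 update in column x2: 1 − 1·2 = -1.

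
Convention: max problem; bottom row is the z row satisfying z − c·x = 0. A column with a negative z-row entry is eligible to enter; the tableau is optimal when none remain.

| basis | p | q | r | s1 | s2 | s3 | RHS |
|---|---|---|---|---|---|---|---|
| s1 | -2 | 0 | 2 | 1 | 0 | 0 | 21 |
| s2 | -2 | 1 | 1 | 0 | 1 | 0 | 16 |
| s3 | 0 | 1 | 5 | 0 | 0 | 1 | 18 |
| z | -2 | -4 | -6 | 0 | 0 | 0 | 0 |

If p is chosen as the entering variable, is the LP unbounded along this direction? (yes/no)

Every constraint-row entry in column p is ≤ 0, so increasing p is unbounded.

yes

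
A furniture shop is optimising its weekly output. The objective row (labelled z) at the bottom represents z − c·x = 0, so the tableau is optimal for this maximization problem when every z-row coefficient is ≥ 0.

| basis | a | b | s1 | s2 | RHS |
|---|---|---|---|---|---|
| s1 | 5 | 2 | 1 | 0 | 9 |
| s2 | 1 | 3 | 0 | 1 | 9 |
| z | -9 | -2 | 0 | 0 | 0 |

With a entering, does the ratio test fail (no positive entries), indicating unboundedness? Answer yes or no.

Column a has positive entries in row(s) 1, 2, so the ratio test bounds it — not unbounded.

no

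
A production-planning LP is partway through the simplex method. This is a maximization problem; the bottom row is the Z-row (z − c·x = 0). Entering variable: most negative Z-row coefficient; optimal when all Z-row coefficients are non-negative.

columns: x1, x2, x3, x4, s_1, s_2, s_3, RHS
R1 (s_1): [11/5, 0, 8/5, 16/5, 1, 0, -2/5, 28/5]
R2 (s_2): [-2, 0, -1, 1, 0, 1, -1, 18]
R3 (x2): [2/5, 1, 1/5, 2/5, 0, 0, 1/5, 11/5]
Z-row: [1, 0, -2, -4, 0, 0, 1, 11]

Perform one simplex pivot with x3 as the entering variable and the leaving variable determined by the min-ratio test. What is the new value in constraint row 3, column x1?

Ratio test on column x3 — row 1: (28/5)/(8/5) = 7/2; row 2: entry -1 ≤ 0; row 3: (11/5)/(1/5) = 11. Minimum is 7/2 at row 1 (s_1 leaves); pivot element 8/5.
Divide row 1 by 8/5; eliminate column x3 from the other rows.
Row 3 update in column x1: 2/5 − (1/5)·(11/8) = 1/8.

1/8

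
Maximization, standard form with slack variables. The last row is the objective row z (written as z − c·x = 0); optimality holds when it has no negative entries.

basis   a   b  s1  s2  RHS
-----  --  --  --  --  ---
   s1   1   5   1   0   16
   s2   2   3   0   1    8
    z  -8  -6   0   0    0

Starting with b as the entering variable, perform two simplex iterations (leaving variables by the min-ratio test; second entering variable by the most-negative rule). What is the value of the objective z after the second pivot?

32

Ratio test on column b — row 1: 16/5 = 16/5; row 2: 8/3 = 8/3. Minimum is 8/3 at row 2 (s2 leaves); pivot element 3.
Pivot on row 2; the z-row RHS becomes 0 − (-6)·(8/3) = 16.
Next entering variable (most negative z-row entry -4): a.
Ratio test on column a — row 1: entry -7/3 ≤ 0; row 2: (8/3)/(2/3) = 4. Minimum is 4 at row 2 (b leaves); pivot element 2/3.
After the second pivot the z-row RHS is 16 − (-4)·4 = 32.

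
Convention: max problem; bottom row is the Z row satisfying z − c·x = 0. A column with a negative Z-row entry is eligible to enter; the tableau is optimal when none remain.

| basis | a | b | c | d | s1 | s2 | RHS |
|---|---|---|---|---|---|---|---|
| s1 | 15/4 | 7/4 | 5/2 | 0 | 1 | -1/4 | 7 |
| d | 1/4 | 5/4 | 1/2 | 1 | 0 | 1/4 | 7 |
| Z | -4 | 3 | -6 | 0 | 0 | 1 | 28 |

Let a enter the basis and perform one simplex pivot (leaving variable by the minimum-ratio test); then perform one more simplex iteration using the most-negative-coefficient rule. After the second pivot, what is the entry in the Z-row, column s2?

2/5

Ratio test on column a — row 1: 7/(15/4) = 28/15; row 2: 7/(1/4) = 28. Minimum is 28/15 at row 1 (s1 leaves); pivot element 15/4.
Divide row 1 by 15/4; eliminate column a from the other rows.
Second iteration: most negative Z-row entry is -10/3 in column c, so c enters.
Ratio test on column c — row 1: (28/15)/(2/3) = 14/5; row 2: (98/15)/(1/3) = 98/5. Minimum is 14/5 at row 1 (a leaves); pivot element 2/3.
Divide row 1 by 2/3; eliminate column c from the other rows.
After both pivots, the entry at the Z-row, column s2 is 2/5.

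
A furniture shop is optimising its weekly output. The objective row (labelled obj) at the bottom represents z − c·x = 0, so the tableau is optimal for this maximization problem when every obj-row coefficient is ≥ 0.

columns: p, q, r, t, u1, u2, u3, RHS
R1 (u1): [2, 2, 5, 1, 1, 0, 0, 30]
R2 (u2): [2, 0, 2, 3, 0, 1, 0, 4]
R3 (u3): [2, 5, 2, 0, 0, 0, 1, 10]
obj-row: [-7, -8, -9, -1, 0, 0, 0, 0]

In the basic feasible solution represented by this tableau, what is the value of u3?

u3 is basic (row 3); its value is the RHS of that row, 10.

10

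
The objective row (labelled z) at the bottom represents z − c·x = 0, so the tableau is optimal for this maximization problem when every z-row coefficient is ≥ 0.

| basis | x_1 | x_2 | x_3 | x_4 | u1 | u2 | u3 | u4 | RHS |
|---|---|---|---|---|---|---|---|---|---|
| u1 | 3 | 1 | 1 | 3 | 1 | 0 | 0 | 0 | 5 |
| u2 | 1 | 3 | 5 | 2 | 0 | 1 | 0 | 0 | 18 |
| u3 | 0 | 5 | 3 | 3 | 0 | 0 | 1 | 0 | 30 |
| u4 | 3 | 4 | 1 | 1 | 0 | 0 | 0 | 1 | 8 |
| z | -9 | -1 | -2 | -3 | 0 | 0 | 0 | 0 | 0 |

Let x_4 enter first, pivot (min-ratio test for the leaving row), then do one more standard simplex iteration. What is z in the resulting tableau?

Ratio test on column x_4 — row 1: 5/3 = 5/3; row 2: 18/2 = 9; row 3: 30/3 = 10; row 4: 8/1 = 8. Minimum is 5/3 at row 1 (u1 leaves); pivot element 3.
Pivot on row 1; the z-row RHS becomes 0 − (-3)·(5/3) = 5.
Next entering variable (most negative z-row entry -6): x_1.
Ratio test on column x_1 — row 1: (5/3)/1 = 5/3; row 2: entry -1 ≤ 0; row 3: entry -3 ≤ 0; row 4: (19/3)/2 = 19/6. Minimum is 5/3 at row 1 (x_4 leaves); pivot element 1.
After the second pivot the z-row RHS is 5 − (-6)·(5/3) = 15.

15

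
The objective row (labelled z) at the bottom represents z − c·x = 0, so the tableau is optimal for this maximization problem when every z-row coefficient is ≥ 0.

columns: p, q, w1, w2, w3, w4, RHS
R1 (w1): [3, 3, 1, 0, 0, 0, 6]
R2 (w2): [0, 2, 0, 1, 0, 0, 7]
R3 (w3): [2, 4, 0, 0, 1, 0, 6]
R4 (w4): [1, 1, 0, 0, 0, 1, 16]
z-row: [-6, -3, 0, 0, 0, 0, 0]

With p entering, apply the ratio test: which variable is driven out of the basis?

Column p entries and ratios — w1: 6/3 = 2; w2: 0 ≤ 0, skip; w3: 6/2 = 3; w4: 16/1 = 16.
Smallest ratio is 2 in the row of w1, so w1 leaves.

w1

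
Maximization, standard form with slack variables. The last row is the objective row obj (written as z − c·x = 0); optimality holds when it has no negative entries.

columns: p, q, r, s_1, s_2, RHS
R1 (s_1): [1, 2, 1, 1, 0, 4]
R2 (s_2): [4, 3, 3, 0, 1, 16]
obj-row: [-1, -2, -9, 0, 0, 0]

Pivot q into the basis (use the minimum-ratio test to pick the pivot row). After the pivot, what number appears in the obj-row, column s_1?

1

Ratio test on column q — row 1: 4/2 = 2; row 2: 16/3 = 16/3. Minimum is 2 at row 1 (s_1 leaves); pivot element 2.
Divide row 1 by 2; eliminate column q from the other rows.
obj-row update in column s_1: 0 − (-2)·(1/2) = 1.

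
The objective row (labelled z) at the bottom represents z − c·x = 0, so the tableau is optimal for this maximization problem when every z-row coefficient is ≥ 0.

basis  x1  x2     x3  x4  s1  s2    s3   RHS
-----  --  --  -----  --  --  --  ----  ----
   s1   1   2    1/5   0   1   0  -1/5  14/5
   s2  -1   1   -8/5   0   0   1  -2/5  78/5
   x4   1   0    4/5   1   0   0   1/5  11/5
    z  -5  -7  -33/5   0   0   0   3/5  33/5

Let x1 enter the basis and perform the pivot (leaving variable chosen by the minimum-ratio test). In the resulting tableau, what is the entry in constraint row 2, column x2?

1

Ratio test on column x1 — row 1: (14/5)/1 = 14/5; row 2: entry -1 ≤ 0; row 3: (11/5)/1 = 11/5. Minimum is 11/5 at row 3 (x4 leaves); pivot element 1.
Divide row 3 by 1; eliminate column x1 from the other rows.
Row 2 update in column x2: 1 − (-1)·0 = 1.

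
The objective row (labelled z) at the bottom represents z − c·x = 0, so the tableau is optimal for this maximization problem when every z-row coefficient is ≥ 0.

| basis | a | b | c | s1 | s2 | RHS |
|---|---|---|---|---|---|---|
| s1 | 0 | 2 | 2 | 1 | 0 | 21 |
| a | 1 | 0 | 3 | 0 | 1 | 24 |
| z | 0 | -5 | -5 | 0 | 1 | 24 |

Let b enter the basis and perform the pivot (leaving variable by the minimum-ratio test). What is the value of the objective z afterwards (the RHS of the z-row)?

153/2

Ratio test on column b — row 1: 21/2 = 21/2; row 2: entry 0 ≤ 0. Minimum is 21/2 at row 1 (s1 leaves); pivot element 2.
Pivot on row 1; the z-row RHS becomes 24 − (-5)·(21/2) = 153/2.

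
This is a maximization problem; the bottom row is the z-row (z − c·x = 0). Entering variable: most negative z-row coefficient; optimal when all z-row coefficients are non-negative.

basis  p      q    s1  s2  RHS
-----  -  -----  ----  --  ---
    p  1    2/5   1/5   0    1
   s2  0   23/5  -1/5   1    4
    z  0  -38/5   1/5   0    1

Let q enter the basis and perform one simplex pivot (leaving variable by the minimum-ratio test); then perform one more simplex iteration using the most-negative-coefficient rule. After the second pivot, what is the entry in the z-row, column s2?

Ratio test on column q — row 1: 1/(2/5) = 5/2; row 2: 4/(23/5) = 20/23. Minimum is 20/23 at row 2 (s2 leaves); pivot element 23/5.
Divide row 2 by 23/5; eliminate column q from the other rows.
Second iteration: most negative z-row entry is -3/23 in column s1, so s1 enters.
Ratio test on column s1 — row 1: (15/23)/(5/23) = 3; row 2: entry -1/23 ≤ 0. Minimum is 3 at row 1 (p leaves); pivot element 5/23.
Divide row 1 by 5/23; eliminate column s1 from the other rows.
After both pivots, the entry at the z-row, column s2 is 8/5.

8/5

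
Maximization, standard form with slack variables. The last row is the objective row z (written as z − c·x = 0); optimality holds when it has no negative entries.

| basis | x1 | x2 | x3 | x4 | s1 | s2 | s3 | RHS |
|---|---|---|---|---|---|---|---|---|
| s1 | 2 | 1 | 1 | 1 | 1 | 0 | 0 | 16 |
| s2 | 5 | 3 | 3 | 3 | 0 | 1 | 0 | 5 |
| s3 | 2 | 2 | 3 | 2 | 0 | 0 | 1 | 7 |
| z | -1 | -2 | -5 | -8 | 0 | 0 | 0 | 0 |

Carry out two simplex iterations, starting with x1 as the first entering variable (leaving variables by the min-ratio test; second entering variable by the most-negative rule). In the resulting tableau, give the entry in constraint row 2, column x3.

Ratio test on column x1 — row 1: 16/2 = 8; row 2: 5/5 = 1; row 3: 7/2 = 7/2. Minimum is 1 at row 2 (s2 leaves); pivot element 5.
Divide row 2 by 5; eliminate column x1 from the other rows.
Second iteration: most negative z-row entry is -37/5 in column x4, so x4 enters.
Ratio test on column x4 — row 1: entry -1/5 ≤ 0; row 2: 1/(3/5) = 5/3; row 3: 5/(4/5) = 25/4. Minimum is 5/3 at row 2 (x1 leaves); pivot element 3/5.
Divide row 2 by 3/5; eliminate column x4 from the other rows.
After both pivots, the entry at constraint row 2, column x3 is 1.

1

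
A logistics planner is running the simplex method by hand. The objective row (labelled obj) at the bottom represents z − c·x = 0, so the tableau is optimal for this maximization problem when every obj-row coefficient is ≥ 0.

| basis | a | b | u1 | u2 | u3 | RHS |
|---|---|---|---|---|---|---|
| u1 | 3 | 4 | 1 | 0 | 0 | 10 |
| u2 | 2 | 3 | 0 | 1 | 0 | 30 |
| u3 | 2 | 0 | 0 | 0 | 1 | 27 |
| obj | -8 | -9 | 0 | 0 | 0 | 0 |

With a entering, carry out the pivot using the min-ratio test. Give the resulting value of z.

80/3

Ratio test on column a — row 1: 10/3 = 10/3; row 2: 30/2 = 15; row 3: 27/2 = 27/2. Minimum is 10/3 at row 1 (u1 leaves); pivot element 3.
Pivot on row 1; the obj-row RHS becomes 0 − (-8)·(10/3) = 80/3.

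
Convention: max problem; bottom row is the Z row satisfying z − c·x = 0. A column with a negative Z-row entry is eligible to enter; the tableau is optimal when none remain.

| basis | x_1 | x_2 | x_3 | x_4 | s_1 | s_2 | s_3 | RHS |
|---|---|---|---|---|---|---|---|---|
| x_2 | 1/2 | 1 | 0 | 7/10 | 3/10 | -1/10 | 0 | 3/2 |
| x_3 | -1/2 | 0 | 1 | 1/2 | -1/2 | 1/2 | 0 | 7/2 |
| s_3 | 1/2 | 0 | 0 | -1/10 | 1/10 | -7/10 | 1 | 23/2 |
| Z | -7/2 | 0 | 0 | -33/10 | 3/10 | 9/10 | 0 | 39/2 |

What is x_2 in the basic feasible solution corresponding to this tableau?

3/2

x_2 is basic (row 1); its value is the RHS of that row, 3/2.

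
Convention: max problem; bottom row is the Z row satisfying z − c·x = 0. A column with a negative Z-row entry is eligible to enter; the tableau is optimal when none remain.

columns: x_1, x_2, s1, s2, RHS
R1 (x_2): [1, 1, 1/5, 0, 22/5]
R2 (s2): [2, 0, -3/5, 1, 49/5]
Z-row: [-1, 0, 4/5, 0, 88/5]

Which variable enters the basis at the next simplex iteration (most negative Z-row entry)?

Negative Z-row entries: x_1: -1.
The most negative is -1 in column x_1, so x_1 enters.

x_1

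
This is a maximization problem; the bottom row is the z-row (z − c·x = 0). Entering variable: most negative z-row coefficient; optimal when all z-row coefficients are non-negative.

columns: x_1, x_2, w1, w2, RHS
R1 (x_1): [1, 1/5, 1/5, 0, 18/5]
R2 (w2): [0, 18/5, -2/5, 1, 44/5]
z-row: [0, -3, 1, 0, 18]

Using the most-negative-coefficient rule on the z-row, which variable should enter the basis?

Negative z-row entries: x_2: -3.
The most negative is -3 in column x_2, so x_2 enters.

x_2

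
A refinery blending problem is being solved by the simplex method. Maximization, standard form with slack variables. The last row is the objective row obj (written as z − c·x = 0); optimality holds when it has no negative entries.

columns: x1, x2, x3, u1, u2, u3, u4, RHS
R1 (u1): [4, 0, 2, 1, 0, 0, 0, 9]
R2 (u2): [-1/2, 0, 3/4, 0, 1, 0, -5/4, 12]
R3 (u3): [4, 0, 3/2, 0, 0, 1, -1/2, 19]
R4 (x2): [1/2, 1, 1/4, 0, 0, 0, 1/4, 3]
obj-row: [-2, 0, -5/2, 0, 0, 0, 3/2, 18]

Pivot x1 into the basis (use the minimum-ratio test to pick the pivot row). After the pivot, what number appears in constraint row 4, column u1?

-1/8

Ratio test on column x1 — row 1: 9/4 = 9/4; row 2: entry -1/2 ≤ 0; row 3: 19/4 = 19/4; row 4: 3/(1/2) = 6. Minimum is 9/4 at row 1 (u1 leaves); pivot element 4.
Divide row 1 by 4; eliminate column x1 from the other rows.
Row 4 update in column u1: 0 − (1/2)·(1/4) = -1/8.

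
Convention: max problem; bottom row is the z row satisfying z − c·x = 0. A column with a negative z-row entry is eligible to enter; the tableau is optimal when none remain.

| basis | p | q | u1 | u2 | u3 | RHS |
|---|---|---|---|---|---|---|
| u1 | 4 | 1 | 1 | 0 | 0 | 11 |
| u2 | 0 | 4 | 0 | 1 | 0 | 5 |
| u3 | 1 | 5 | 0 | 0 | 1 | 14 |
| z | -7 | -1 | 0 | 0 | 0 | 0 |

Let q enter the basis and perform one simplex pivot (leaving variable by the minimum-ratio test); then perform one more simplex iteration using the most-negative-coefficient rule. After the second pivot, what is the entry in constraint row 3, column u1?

-1/4

Ratio test on column q — row 1: 11/1 = 11; row 2: 5/4 = 5/4; row 3: 14/5 = 14/5. Minimum is 5/4 at row 2 (u2 leaves); pivot element 4.
Divide row 2 by 4; eliminate column q from the other rows.
Second iteration: most negative z-row entry is -7 in column p, so p enters.
Ratio test on column p — row 1: (39/4)/4 = 39/16; row 2: entry 0 ≤ 0; row 3: (31/4)/1 = 31/4. Minimum is 39/16 at row 1 (u1 leaves); pivot element 4.
Divide row 1 by 4; eliminate column p from the other rows.
After both pivots, the entry at constraint row 3, column u1 is -1/4.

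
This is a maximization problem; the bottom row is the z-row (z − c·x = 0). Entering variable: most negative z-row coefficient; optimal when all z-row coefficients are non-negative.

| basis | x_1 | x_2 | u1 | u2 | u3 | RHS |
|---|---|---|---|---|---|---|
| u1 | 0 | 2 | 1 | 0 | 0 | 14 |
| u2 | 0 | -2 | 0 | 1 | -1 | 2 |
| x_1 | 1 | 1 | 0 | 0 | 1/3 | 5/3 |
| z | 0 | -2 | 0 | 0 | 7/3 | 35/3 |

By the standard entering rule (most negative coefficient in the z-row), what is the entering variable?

Negative z-row entries: x_2: -2.
The most negative is -2 in column x_2, so x_2 enters.

x_2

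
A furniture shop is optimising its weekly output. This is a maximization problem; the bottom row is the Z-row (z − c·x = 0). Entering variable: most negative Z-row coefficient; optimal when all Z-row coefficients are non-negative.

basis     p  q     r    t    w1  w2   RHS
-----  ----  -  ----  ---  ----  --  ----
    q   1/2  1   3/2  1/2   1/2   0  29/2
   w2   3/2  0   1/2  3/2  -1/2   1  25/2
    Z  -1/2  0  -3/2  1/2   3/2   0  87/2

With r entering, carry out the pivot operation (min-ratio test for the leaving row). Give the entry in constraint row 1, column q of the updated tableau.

2/3

Ratio test on column r — row 1: (29/2)/(3/2) = 29/3; row 2: (25/2)/(1/2) = 25. Minimum is 29/3 at row 1 (q leaves); pivot element 3/2.
Divide row 1 by 3/2; eliminate column r from the other rows.
In the new row 1, the q entry is the old entry divided by the pivot: 1/(3/2) = 2/3.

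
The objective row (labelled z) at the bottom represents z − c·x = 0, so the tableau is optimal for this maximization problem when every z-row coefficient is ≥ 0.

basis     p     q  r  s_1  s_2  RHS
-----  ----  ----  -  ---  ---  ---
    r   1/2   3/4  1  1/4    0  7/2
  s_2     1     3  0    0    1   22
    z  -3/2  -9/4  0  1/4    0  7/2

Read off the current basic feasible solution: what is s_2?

s_2 is basic (row 2); its value is the RHS of that row, 22.

22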